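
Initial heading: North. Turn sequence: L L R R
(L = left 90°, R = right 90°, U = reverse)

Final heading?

Answer: Final heading: North

Derivation:
Start: North
  L (left (90° counter-clockwise)) -> West
  L (left (90° counter-clockwise)) -> South
  R (right (90° clockwise)) -> West
  R (right (90° clockwise)) -> North
Final: North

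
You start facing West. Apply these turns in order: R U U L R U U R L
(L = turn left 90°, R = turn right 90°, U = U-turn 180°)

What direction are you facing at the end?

Start: West
  R (right (90° clockwise)) -> North
  U (U-turn (180°)) -> South
  U (U-turn (180°)) -> North
  L (left (90° counter-clockwise)) -> West
  R (right (90° clockwise)) -> North
  U (U-turn (180°)) -> South
  U (U-turn (180°)) -> North
  R (right (90° clockwise)) -> East
  L (left (90° counter-clockwise)) -> North
Final: North

Answer: Final heading: North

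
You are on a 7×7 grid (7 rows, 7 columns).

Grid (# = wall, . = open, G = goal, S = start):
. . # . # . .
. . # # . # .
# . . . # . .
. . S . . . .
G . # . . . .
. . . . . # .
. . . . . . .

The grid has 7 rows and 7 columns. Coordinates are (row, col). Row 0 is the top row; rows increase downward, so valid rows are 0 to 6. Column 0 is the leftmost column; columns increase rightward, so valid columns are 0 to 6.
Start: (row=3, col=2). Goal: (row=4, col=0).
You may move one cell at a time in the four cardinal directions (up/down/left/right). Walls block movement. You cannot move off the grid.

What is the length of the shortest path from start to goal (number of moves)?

BFS from (row=3, col=2) until reaching (row=4, col=0):
  Distance 0: (row=3, col=2)
  Distance 1: (row=2, col=2), (row=3, col=1), (row=3, col=3)
  Distance 2: (row=2, col=1), (row=2, col=3), (row=3, col=0), (row=3, col=4), (row=4, col=1), (row=4, col=3)
  Distance 3: (row=1, col=1), (row=3, col=5), (row=4, col=0), (row=4, col=4), (row=5, col=1), (row=5, col=3)  <- goal reached here
One shortest path (3 moves): (row=3, col=2) -> (row=3, col=1) -> (row=3, col=0) -> (row=4, col=0)

Answer: Shortest path length: 3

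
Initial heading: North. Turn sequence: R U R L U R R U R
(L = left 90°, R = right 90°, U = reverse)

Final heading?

Answer: Final heading: South

Derivation:
Start: North
  R (right (90° clockwise)) -> East
  U (U-turn (180°)) -> West
  R (right (90° clockwise)) -> North
  L (left (90° counter-clockwise)) -> West
  U (U-turn (180°)) -> East
  R (right (90° clockwise)) -> South
  R (right (90° clockwise)) -> West
  U (U-turn (180°)) -> East
  R (right (90° clockwise)) -> South
Final: South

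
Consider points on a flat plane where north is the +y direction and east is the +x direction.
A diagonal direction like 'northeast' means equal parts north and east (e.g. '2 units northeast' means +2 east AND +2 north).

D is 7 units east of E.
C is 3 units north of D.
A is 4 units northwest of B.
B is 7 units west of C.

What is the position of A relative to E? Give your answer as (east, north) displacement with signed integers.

Answer: A is at (east=-4, north=7) relative to E.

Derivation:
Place E at the origin (east=0, north=0).
  D is 7 units east of E: delta (east=+7, north=+0); D at (east=7, north=0).
  C is 3 units north of D: delta (east=+0, north=+3); C at (east=7, north=3).
  B is 7 units west of C: delta (east=-7, north=+0); B at (east=0, north=3).
  A is 4 units northwest of B: delta (east=-4, north=+4); A at (east=-4, north=7).
Therefore A relative to E: (east=-4, north=7).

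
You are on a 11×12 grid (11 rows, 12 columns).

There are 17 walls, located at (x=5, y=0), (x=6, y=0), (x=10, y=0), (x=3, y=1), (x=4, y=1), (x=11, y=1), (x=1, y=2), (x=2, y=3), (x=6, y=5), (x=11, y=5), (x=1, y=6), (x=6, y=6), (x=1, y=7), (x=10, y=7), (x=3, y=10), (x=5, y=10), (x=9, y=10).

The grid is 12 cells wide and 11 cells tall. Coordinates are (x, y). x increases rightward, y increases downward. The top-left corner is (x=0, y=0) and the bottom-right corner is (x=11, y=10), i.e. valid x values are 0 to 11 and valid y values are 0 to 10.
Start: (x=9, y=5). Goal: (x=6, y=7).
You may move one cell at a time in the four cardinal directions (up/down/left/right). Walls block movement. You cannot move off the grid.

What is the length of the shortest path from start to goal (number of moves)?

Answer: Shortest path length: 5

Derivation:
BFS from (x=9, y=5) until reaching (x=6, y=7):
  Distance 0: (x=9, y=5)
  Distance 1: (x=9, y=4), (x=8, y=5), (x=10, y=5), (x=9, y=6)
  Distance 2: (x=9, y=3), (x=8, y=4), (x=10, y=4), (x=7, y=5), (x=8, y=6), (x=10, y=6), (x=9, y=7)
  Distance 3: (x=9, y=2), (x=8, y=3), (x=10, y=3), (x=7, y=4), (x=11, y=4), (x=7, y=6), (x=11, y=6), (x=8, y=7), (x=9, y=8)
  Distance 4: (x=9, y=1), (x=8, y=2), (x=10, y=2), (x=7, y=3), (x=11, y=3), (x=6, y=4), (x=7, y=7), (x=11, y=7), (x=8, y=8), (x=10, y=8), (x=9, y=9)
  Distance 5: (x=9, y=0), (x=8, y=1), (x=10, y=1), (x=7, y=2), (x=11, y=2), (x=6, y=3), (x=5, y=4), (x=6, y=7), (x=7, y=8), (x=11, y=8), (x=8, y=9), (x=10, y=9)  <- goal reached here
One shortest path (5 moves): (x=9, y=5) -> (x=8, y=5) -> (x=7, y=5) -> (x=7, y=6) -> (x=7, y=7) -> (x=6, y=7)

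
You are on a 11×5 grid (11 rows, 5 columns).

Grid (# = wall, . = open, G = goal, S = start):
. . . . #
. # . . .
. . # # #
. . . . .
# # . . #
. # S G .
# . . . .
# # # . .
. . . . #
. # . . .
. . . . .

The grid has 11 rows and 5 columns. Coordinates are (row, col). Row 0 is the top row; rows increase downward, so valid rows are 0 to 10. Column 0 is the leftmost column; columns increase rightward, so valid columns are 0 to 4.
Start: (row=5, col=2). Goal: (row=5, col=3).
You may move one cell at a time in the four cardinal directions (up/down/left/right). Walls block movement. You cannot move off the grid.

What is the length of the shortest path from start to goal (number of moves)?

BFS from (row=5, col=2) until reaching (row=5, col=3):
  Distance 0: (row=5, col=2)
  Distance 1: (row=4, col=2), (row=5, col=3), (row=6, col=2)  <- goal reached here
One shortest path (1 moves): (row=5, col=2) -> (row=5, col=3)

Answer: Shortest path length: 1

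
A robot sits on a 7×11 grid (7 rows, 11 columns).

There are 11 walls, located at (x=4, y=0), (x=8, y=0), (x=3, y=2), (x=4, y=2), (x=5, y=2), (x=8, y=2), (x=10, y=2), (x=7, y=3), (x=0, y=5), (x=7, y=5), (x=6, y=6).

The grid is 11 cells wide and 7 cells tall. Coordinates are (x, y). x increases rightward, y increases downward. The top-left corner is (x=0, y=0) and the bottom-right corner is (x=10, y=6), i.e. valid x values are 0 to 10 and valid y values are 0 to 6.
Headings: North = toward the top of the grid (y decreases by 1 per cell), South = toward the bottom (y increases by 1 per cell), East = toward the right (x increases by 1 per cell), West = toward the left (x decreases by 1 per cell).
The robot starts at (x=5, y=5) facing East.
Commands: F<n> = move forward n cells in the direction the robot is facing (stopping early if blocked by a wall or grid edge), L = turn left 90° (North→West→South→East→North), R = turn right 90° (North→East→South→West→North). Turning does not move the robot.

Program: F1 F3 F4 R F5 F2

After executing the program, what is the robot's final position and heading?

Answer: Final position: (x=6, y=5), facing South

Derivation:
Start: (x=5, y=5), facing East
  F1: move forward 1, now at (x=6, y=5)
  F3: move forward 0/3 (blocked), now at (x=6, y=5)
  F4: move forward 0/4 (blocked), now at (x=6, y=5)
  R: turn right, now facing South
  F5: move forward 0/5 (blocked), now at (x=6, y=5)
  F2: move forward 0/2 (blocked), now at (x=6, y=5)
Final: (x=6, y=5), facing South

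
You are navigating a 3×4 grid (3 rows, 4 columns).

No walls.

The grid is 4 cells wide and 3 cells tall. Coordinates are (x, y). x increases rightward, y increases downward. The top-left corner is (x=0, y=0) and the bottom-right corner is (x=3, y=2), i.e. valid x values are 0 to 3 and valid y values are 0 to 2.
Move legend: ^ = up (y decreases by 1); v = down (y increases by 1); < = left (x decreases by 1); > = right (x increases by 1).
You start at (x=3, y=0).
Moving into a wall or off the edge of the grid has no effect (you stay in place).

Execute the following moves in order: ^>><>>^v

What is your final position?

Answer: Final position: (x=3, y=1)

Derivation:
Start: (x=3, y=0)
  ^ (up): blocked, stay at (x=3, y=0)
  > (right): blocked, stay at (x=3, y=0)
  > (right): blocked, stay at (x=3, y=0)
  < (left): (x=3, y=0) -> (x=2, y=0)
  > (right): (x=2, y=0) -> (x=3, y=0)
  > (right): blocked, stay at (x=3, y=0)
  ^ (up): blocked, stay at (x=3, y=0)
  v (down): (x=3, y=0) -> (x=3, y=1)
Final: (x=3, y=1)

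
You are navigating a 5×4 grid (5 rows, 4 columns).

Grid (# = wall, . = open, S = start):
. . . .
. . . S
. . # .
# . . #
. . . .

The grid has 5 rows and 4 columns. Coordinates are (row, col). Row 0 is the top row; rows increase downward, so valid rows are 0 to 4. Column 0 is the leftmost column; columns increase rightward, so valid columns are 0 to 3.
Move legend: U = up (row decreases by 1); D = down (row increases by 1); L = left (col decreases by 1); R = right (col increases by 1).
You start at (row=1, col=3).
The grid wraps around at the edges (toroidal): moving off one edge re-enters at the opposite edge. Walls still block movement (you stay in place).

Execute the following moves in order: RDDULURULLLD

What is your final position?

Answer: Final position: (row=0, col=1)

Derivation:
Start: (row=1, col=3)
  R (right): (row=1, col=3) -> (row=1, col=0)
  D (down): (row=1, col=0) -> (row=2, col=0)
  D (down): blocked, stay at (row=2, col=0)
  U (up): (row=2, col=0) -> (row=1, col=0)
  L (left): (row=1, col=0) -> (row=1, col=3)
  U (up): (row=1, col=3) -> (row=0, col=3)
  R (right): (row=0, col=3) -> (row=0, col=0)
  U (up): (row=0, col=0) -> (row=4, col=0)
  L (left): (row=4, col=0) -> (row=4, col=3)
  L (left): (row=4, col=3) -> (row=4, col=2)
  L (left): (row=4, col=2) -> (row=4, col=1)
  D (down): (row=4, col=1) -> (row=0, col=1)
Final: (row=0, col=1)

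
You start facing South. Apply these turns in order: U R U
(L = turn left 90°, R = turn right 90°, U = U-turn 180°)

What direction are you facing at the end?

Answer: Final heading: West

Derivation:
Start: South
  U (U-turn (180°)) -> North
  R (right (90° clockwise)) -> East
  U (U-turn (180°)) -> West
Final: West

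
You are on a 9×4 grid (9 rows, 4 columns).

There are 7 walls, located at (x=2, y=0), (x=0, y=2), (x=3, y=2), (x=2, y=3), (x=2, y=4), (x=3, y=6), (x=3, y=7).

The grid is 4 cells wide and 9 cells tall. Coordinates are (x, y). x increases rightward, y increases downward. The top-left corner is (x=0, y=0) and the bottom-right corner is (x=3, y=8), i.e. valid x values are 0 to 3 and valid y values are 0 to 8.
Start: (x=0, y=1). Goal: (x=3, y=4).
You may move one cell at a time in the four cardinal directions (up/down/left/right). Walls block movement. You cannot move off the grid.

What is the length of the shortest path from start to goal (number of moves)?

BFS from (x=0, y=1) until reaching (x=3, y=4):
  Distance 0: (x=0, y=1)
  Distance 1: (x=0, y=0), (x=1, y=1)
  Distance 2: (x=1, y=0), (x=2, y=1), (x=1, y=2)
  Distance 3: (x=3, y=1), (x=2, y=2), (x=1, y=3)
  Distance 4: (x=3, y=0), (x=0, y=3), (x=1, y=4)
  Distance 5: (x=0, y=4), (x=1, y=5)
  Distance 6: (x=0, y=5), (x=2, y=5), (x=1, y=6)
  Distance 7: (x=3, y=5), (x=0, y=6), (x=2, y=6), (x=1, y=7)
  Distance 8: (x=3, y=4), (x=0, y=7), (x=2, y=7), (x=1, y=8)  <- goal reached here
One shortest path (8 moves): (x=0, y=1) -> (x=1, y=1) -> (x=1, y=2) -> (x=1, y=3) -> (x=1, y=4) -> (x=1, y=5) -> (x=2, y=5) -> (x=3, y=5) -> (x=3, y=4)

Answer: Shortest path length: 8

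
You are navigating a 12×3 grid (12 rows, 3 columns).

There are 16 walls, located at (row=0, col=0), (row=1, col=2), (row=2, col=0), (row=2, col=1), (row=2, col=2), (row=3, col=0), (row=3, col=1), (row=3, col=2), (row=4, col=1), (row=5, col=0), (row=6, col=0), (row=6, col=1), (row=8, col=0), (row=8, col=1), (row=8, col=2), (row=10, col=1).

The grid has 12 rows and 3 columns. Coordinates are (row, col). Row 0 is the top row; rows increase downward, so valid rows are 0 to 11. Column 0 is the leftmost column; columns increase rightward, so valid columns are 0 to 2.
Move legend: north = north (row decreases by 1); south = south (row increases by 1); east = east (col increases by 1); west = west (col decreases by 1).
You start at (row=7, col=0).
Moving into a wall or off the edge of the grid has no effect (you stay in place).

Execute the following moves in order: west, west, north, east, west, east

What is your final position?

Answer: Final position: (row=7, col=1)

Derivation:
Start: (row=7, col=0)
  west (west): blocked, stay at (row=7, col=0)
  west (west): blocked, stay at (row=7, col=0)
  north (north): blocked, stay at (row=7, col=0)
  east (east): (row=7, col=0) -> (row=7, col=1)
  west (west): (row=7, col=1) -> (row=7, col=0)
  east (east): (row=7, col=0) -> (row=7, col=1)
Final: (row=7, col=1)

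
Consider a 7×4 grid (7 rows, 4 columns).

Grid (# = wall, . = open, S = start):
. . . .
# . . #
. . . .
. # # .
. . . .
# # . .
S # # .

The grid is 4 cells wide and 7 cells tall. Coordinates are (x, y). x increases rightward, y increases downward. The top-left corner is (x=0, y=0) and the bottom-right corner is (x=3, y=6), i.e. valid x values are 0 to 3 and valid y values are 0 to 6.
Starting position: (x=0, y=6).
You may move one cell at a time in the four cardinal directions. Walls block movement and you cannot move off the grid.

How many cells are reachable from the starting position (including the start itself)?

Answer: Reachable cells: 1

Derivation:
BFS flood-fill from (x=0, y=6):
  Distance 0: (x=0, y=6)
Total reachable: 1 (grid has 20 open cells total)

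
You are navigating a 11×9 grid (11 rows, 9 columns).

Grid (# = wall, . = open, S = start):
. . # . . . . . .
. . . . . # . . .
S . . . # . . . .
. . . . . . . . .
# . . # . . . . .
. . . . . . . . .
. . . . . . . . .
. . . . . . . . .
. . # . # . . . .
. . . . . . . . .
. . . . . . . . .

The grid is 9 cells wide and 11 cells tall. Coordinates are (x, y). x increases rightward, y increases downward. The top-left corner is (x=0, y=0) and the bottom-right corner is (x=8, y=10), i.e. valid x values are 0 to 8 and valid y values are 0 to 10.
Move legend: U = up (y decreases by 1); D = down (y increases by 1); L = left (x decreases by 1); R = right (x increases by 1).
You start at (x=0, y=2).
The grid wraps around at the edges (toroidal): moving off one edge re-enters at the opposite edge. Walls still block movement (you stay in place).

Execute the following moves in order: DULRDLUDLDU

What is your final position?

Answer: Final position: (x=7, y=3)

Derivation:
Start: (x=0, y=2)
  D (down): (x=0, y=2) -> (x=0, y=3)
  U (up): (x=0, y=3) -> (x=0, y=2)
  L (left): (x=0, y=2) -> (x=8, y=2)
  R (right): (x=8, y=2) -> (x=0, y=2)
  D (down): (x=0, y=2) -> (x=0, y=3)
  L (left): (x=0, y=3) -> (x=8, y=3)
  U (up): (x=8, y=3) -> (x=8, y=2)
  D (down): (x=8, y=2) -> (x=8, y=3)
  L (left): (x=8, y=3) -> (x=7, y=3)
  D (down): (x=7, y=3) -> (x=7, y=4)
  U (up): (x=7, y=4) -> (x=7, y=3)
Final: (x=7, y=3)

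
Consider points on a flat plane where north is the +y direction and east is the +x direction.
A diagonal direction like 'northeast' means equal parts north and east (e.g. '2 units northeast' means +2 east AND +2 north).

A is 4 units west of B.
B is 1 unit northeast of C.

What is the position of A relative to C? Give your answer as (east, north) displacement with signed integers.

Place C at the origin (east=0, north=0).
  B is 1 unit northeast of C: delta (east=+1, north=+1); B at (east=1, north=1).
  A is 4 units west of B: delta (east=-4, north=+0); A at (east=-3, north=1).
Therefore A relative to C: (east=-3, north=1).

Answer: A is at (east=-3, north=1) relative to C.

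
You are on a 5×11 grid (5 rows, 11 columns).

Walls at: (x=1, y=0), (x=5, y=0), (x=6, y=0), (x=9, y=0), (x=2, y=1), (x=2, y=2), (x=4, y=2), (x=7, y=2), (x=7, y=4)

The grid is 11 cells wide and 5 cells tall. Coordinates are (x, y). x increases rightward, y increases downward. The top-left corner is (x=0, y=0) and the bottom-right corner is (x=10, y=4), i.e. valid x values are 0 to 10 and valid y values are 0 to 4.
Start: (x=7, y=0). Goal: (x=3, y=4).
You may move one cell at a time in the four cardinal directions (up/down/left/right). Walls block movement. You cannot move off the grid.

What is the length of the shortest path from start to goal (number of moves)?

Answer: Shortest path length: 8

Derivation:
BFS from (x=7, y=0) until reaching (x=3, y=4):
  Distance 0: (x=7, y=0)
  Distance 1: (x=8, y=0), (x=7, y=1)
  Distance 2: (x=6, y=1), (x=8, y=1)
  Distance 3: (x=5, y=1), (x=9, y=1), (x=6, y=2), (x=8, y=2)
  Distance 4: (x=4, y=1), (x=10, y=1), (x=5, y=2), (x=9, y=2), (x=6, y=3), (x=8, y=3)
  Distance 5: (x=4, y=0), (x=10, y=0), (x=3, y=1), (x=10, y=2), (x=5, y=3), (x=7, y=3), (x=9, y=3), (x=6, y=4), (x=8, y=4)
  Distance 6: (x=3, y=0), (x=3, y=2), (x=4, y=3), (x=10, y=3), (x=5, y=4), (x=9, y=4)
  Distance 7: (x=2, y=0), (x=3, y=3), (x=4, y=4), (x=10, y=4)
  Distance 8: (x=2, y=3), (x=3, y=4)  <- goal reached here
One shortest path (8 moves): (x=7, y=0) -> (x=7, y=1) -> (x=6, y=1) -> (x=5, y=1) -> (x=4, y=1) -> (x=3, y=1) -> (x=3, y=2) -> (x=3, y=3) -> (x=3, y=4)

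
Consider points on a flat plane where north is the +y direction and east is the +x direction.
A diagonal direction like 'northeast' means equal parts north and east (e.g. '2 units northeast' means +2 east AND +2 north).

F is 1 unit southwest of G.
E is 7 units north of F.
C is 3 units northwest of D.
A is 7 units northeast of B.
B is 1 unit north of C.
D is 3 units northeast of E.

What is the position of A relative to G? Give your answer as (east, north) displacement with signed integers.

Answer: A is at (east=6, north=20) relative to G.

Derivation:
Place G at the origin (east=0, north=0).
  F is 1 unit southwest of G: delta (east=-1, north=-1); F at (east=-1, north=-1).
  E is 7 units north of F: delta (east=+0, north=+7); E at (east=-1, north=6).
  D is 3 units northeast of E: delta (east=+3, north=+3); D at (east=2, north=9).
  C is 3 units northwest of D: delta (east=-3, north=+3); C at (east=-1, north=12).
  B is 1 unit north of C: delta (east=+0, north=+1); B at (east=-1, north=13).
  A is 7 units northeast of B: delta (east=+7, north=+7); A at (east=6, north=20).
Therefore A relative to G: (east=6, north=20).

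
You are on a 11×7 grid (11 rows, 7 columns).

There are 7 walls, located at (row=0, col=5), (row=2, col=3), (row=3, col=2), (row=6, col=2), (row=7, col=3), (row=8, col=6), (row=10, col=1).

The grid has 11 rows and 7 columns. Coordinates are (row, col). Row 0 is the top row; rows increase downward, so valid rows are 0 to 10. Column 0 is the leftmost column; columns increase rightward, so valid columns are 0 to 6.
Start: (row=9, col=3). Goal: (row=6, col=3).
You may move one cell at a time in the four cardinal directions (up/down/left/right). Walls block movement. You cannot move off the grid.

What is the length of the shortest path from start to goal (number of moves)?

Answer: Shortest path length: 5

Derivation:
BFS from (row=9, col=3) until reaching (row=6, col=3):
  Distance 0: (row=9, col=3)
  Distance 1: (row=8, col=3), (row=9, col=2), (row=9, col=4), (row=10, col=3)
  Distance 2: (row=8, col=2), (row=8, col=4), (row=9, col=1), (row=9, col=5), (row=10, col=2), (row=10, col=4)
  Distance 3: (row=7, col=2), (row=7, col=4), (row=8, col=1), (row=8, col=5), (row=9, col=0), (row=9, col=6), (row=10, col=5)
  Distance 4: (row=6, col=4), (row=7, col=1), (row=7, col=5), (row=8, col=0), (row=10, col=0), (row=10, col=6)
  Distance 5: (row=5, col=4), (row=6, col=1), (row=6, col=3), (row=6, col=5), (row=7, col=0), (row=7, col=6)  <- goal reached here
One shortest path (5 moves): (row=9, col=3) -> (row=9, col=4) -> (row=8, col=4) -> (row=7, col=4) -> (row=6, col=4) -> (row=6, col=3)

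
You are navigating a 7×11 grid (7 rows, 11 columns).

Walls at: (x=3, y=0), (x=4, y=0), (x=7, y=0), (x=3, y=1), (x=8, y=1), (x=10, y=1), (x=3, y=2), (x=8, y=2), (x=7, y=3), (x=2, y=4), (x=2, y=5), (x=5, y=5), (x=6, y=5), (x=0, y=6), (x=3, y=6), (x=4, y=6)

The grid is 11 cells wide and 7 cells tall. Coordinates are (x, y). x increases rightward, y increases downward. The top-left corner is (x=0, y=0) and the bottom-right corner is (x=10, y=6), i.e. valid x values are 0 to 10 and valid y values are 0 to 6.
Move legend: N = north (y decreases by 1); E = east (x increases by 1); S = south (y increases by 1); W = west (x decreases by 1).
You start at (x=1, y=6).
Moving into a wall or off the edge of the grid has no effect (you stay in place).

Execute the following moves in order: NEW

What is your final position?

Start: (x=1, y=6)
  N (north): (x=1, y=6) -> (x=1, y=5)
  E (east): blocked, stay at (x=1, y=5)
  W (west): (x=1, y=5) -> (x=0, y=5)
Final: (x=0, y=5)

Answer: Final position: (x=0, y=5)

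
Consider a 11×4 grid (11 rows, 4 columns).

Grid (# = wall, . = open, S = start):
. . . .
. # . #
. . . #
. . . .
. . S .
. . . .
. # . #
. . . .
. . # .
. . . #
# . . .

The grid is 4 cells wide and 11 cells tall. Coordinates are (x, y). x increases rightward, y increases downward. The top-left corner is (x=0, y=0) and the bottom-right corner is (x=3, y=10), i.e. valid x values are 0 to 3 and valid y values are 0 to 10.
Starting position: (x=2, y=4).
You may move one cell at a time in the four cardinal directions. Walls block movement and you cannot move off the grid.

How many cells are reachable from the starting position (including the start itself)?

BFS flood-fill from (x=2, y=4):
  Distance 0: (x=2, y=4)
  Distance 1: (x=2, y=3), (x=1, y=4), (x=3, y=4), (x=2, y=5)
  Distance 2: (x=2, y=2), (x=1, y=3), (x=3, y=3), (x=0, y=4), (x=1, y=5), (x=3, y=5), (x=2, y=6)
  Distance 3: (x=2, y=1), (x=1, y=2), (x=0, y=3), (x=0, y=5), (x=2, y=7)
  Distance 4: (x=2, y=0), (x=0, y=2), (x=0, y=6), (x=1, y=7), (x=3, y=7)
  Distance 5: (x=1, y=0), (x=3, y=0), (x=0, y=1), (x=0, y=7), (x=1, y=8), (x=3, y=8)
  Distance 6: (x=0, y=0), (x=0, y=8), (x=1, y=9)
  Distance 7: (x=0, y=9), (x=2, y=9), (x=1, y=10)
  Distance 8: (x=2, y=10)
  Distance 9: (x=3, y=10)
Total reachable: 36 (grid has 36 open cells total)

Answer: Reachable cells: 36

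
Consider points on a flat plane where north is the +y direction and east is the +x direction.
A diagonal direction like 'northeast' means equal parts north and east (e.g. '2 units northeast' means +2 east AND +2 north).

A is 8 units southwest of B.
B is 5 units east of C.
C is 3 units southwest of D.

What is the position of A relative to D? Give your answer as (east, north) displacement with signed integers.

Place D at the origin (east=0, north=0).
  C is 3 units southwest of D: delta (east=-3, north=-3); C at (east=-3, north=-3).
  B is 5 units east of C: delta (east=+5, north=+0); B at (east=2, north=-3).
  A is 8 units southwest of B: delta (east=-8, north=-8); A at (east=-6, north=-11).
Therefore A relative to D: (east=-6, north=-11).

Answer: A is at (east=-6, north=-11) relative to D.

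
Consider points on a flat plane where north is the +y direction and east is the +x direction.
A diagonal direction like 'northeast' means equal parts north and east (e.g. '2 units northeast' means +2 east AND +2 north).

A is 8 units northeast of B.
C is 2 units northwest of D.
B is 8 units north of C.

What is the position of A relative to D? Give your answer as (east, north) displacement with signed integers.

Place D at the origin (east=0, north=0).
  C is 2 units northwest of D: delta (east=-2, north=+2); C at (east=-2, north=2).
  B is 8 units north of C: delta (east=+0, north=+8); B at (east=-2, north=10).
  A is 8 units northeast of B: delta (east=+8, north=+8); A at (east=6, north=18).
Therefore A relative to D: (east=6, north=18).

Answer: A is at (east=6, north=18) relative to D.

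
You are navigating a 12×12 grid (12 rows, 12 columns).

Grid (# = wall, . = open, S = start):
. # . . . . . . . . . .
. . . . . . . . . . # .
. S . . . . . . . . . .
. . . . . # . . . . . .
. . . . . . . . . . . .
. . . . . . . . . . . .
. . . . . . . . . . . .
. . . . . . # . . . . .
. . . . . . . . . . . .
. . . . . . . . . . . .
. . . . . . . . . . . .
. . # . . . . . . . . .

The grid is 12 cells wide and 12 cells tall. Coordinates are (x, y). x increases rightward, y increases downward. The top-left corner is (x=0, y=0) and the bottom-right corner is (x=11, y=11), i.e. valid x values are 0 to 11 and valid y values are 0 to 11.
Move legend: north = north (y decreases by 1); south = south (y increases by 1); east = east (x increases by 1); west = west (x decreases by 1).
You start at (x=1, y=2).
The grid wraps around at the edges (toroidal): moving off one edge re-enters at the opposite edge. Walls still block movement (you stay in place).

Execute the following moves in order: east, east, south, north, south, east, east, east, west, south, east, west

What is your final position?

Answer: Final position: (x=3, y=4)

Derivation:
Start: (x=1, y=2)
  east (east): (x=1, y=2) -> (x=2, y=2)
  east (east): (x=2, y=2) -> (x=3, y=2)
  south (south): (x=3, y=2) -> (x=3, y=3)
  north (north): (x=3, y=3) -> (x=3, y=2)
  south (south): (x=3, y=2) -> (x=3, y=3)
  east (east): (x=3, y=3) -> (x=4, y=3)
  east (east): blocked, stay at (x=4, y=3)
  east (east): blocked, stay at (x=4, y=3)
  west (west): (x=4, y=3) -> (x=3, y=3)
  south (south): (x=3, y=3) -> (x=3, y=4)
  east (east): (x=3, y=4) -> (x=4, y=4)
  west (west): (x=4, y=4) -> (x=3, y=4)
Final: (x=3, y=4)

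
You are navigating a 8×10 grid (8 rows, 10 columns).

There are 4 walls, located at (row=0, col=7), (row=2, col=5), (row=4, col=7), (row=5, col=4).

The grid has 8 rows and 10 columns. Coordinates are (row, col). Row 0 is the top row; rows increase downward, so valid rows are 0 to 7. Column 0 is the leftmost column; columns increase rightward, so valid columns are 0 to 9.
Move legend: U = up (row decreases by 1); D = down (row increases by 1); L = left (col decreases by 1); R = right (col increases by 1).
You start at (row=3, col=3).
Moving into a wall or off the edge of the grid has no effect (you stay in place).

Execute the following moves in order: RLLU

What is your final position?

Start: (row=3, col=3)
  R (right): (row=3, col=3) -> (row=3, col=4)
  L (left): (row=3, col=4) -> (row=3, col=3)
  L (left): (row=3, col=3) -> (row=3, col=2)
  U (up): (row=3, col=2) -> (row=2, col=2)
Final: (row=2, col=2)

Answer: Final position: (row=2, col=2)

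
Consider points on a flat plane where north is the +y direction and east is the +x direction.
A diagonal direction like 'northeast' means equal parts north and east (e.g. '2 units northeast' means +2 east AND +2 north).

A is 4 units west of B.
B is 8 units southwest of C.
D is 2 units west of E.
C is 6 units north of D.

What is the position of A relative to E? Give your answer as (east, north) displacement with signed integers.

Place E at the origin (east=0, north=0).
  D is 2 units west of E: delta (east=-2, north=+0); D at (east=-2, north=0).
  C is 6 units north of D: delta (east=+0, north=+6); C at (east=-2, north=6).
  B is 8 units southwest of C: delta (east=-8, north=-8); B at (east=-10, north=-2).
  A is 4 units west of B: delta (east=-4, north=+0); A at (east=-14, north=-2).
Therefore A relative to E: (east=-14, north=-2).

Answer: A is at (east=-14, north=-2) relative to E.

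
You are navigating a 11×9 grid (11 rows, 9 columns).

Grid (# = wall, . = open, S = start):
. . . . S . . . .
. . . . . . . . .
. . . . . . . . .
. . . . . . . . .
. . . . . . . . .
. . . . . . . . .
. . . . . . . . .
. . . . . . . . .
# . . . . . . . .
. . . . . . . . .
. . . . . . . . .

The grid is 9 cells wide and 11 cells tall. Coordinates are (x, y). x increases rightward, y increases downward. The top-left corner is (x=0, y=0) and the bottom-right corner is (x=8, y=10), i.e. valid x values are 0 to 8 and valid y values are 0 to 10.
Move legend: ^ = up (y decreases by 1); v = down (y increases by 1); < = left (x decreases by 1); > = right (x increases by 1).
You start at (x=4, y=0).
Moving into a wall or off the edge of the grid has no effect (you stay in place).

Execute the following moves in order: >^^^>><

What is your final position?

Start: (x=4, y=0)
  > (right): (x=4, y=0) -> (x=5, y=0)
  [×3]^ (up): blocked, stay at (x=5, y=0)
  > (right): (x=5, y=0) -> (x=6, y=0)
  > (right): (x=6, y=0) -> (x=7, y=0)
  < (left): (x=7, y=0) -> (x=6, y=0)
Final: (x=6, y=0)

Answer: Final position: (x=6, y=0)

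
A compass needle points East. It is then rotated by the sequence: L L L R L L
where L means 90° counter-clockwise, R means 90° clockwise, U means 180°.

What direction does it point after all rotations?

Start: East
  L (left (90° counter-clockwise)) -> North
  L (left (90° counter-clockwise)) -> West
  L (left (90° counter-clockwise)) -> South
  R (right (90° clockwise)) -> West
  L (left (90° counter-clockwise)) -> South
  L (left (90° counter-clockwise)) -> East
Final: East

Answer: Final heading: East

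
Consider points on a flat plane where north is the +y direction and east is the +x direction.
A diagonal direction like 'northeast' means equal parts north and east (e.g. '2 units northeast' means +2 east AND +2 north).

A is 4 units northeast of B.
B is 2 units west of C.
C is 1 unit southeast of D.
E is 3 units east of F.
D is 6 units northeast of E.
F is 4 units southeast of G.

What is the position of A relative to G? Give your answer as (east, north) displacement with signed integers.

Place G at the origin (east=0, north=0).
  F is 4 units southeast of G: delta (east=+4, north=-4); F at (east=4, north=-4).
  E is 3 units east of F: delta (east=+3, north=+0); E at (east=7, north=-4).
  D is 6 units northeast of E: delta (east=+6, north=+6); D at (east=13, north=2).
  C is 1 unit southeast of D: delta (east=+1, north=-1); C at (east=14, north=1).
  B is 2 units west of C: delta (east=-2, north=+0); B at (east=12, north=1).
  A is 4 units northeast of B: delta (east=+4, north=+4); A at (east=16, north=5).
Therefore A relative to G: (east=16, north=5).

Answer: A is at (east=16, north=5) relative to G.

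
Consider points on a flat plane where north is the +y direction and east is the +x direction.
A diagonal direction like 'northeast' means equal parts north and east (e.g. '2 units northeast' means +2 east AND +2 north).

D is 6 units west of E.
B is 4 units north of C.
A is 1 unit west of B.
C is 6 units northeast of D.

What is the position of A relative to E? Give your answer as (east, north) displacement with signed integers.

Place E at the origin (east=0, north=0).
  D is 6 units west of E: delta (east=-6, north=+0); D at (east=-6, north=0).
  C is 6 units northeast of D: delta (east=+6, north=+6); C at (east=0, north=6).
  B is 4 units north of C: delta (east=+0, north=+4); B at (east=0, north=10).
  A is 1 unit west of B: delta (east=-1, north=+0); A at (east=-1, north=10).
Therefore A relative to E: (east=-1, north=10).

Answer: A is at (east=-1, north=10) relative to E.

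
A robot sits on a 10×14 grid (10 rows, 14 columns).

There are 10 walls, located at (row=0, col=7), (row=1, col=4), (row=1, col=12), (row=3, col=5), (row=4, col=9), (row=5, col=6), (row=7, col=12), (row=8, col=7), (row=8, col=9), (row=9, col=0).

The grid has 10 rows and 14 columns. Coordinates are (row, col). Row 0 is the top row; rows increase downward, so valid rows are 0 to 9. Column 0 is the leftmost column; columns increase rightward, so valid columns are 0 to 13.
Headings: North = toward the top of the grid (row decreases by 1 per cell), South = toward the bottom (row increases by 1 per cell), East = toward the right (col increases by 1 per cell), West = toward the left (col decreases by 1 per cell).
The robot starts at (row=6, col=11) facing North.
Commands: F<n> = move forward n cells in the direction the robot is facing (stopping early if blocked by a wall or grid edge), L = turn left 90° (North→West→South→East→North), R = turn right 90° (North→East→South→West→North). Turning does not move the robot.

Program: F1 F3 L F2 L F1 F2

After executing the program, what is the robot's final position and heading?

Start: (row=6, col=11), facing North
  F1: move forward 1, now at (row=5, col=11)
  F3: move forward 3, now at (row=2, col=11)
  L: turn left, now facing West
  F2: move forward 2, now at (row=2, col=9)
  L: turn left, now facing South
  F1: move forward 1, now at (row=3, col=9)
  F2: move forward 0/2 (blocked), now at (row=3, col=9)
Final: (row=3, col=9), facing South

Answer: Final position: (row=3, col=9), facing South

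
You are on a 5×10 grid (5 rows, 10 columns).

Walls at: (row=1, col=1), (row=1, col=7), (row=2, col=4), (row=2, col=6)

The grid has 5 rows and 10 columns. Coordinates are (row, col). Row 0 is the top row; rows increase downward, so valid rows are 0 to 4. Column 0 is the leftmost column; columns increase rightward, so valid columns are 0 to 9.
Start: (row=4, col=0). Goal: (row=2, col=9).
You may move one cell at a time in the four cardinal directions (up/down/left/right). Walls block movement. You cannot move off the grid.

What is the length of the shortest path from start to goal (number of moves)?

BFS from (row=4, col=0) until reaching (row=2, col=9):
  Distance 0: (row=4, col=0)
  Distance 1: (row=3, col=0), (row=4, col=1)
  Distance 2: (row=2, col=0), (row=3, col=1), (row=4, col=2)
  Distance 3: (row=1, col=0), (row=2, col=1), (row=3, col=2), (row=4, col=3)
  Distance 4: (row=0, col=0), (row=2, col=2), (row=3, col=3), (row=4, col=4)
  Distance 5: (row=0, col=1), (row=1, col=2), (row=2, col=3), (row=3, col=4), (row=4, col=5)
  Distance 6: (row=0, col=2), (row=1, col=3), (row=3, col=5), (row=4, col=6)
  Distance 7: (row=0, col=3), (row=1, col=4), (row=2, col=5), (row=3, col=6), (row=4, col=7)
  Distance 8: (row=0, col=4), (row=1, col=5), (row=3, col=7), (row=4, col=8)
  Distance 9: (row=0, col=5), (row=1, col=6), (row=2, col=7), (row=3, col=8), (row=4, col=9)
  Distance 10: (row=0, col=6), (row=2, col=8), (row=3, col=9)
  Distance 11: (row=0, col=7), (row=1, col=8), (row=2, col=9)  <- goal reached here
One shortest path (11 moves): (row=4, col=0) -> (row=4, col=1) -> (row=4, col=2) -> (row=4, col=3) -> (row=4, col=4) -> (row=4, col=5) -> (row=4, col=6) -> (row=4, col=7) -> (row=4, col=8) -> (row=4, col=9) -> (row=3, col=9) -> (row=2, col=9)

Answer: Shortest path length: 11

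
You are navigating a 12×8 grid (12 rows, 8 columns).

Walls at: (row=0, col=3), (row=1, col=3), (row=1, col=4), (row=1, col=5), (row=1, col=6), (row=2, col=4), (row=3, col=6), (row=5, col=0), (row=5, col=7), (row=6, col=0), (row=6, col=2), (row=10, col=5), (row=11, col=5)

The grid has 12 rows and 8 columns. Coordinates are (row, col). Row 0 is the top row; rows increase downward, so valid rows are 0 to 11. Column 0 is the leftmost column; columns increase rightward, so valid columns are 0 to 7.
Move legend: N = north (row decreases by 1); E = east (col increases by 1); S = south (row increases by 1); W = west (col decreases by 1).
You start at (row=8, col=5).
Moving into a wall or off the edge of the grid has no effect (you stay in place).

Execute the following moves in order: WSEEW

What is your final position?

Answer: Final position: (row=9, col=5)

Derivation:
Start: (row=8, col=5)
  W (west): (row=8, col=5) -> (row=8, col=4)
  S (south): (row=8, col=4) -> (row=9, col=4)
  E (east): (row=9, col=4) -> (row=9, col=5)
  E (east): (row=9, col=5) -> (row=9, col=6)
  W (west): (row=9, col=6) -> (row=9, col=5)
Final: (row=9, col=5)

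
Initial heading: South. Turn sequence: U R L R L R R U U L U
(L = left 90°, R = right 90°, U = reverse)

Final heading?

Start: South
  U (U-turn (180°)) -> North
  R (right (90° clockwise)) -> East
  L (left (90° counter-clockwise)) -> North
  R (right (90° clockwise)) -> East
  L (left (90° counter-clockwise)) -> North
  R (right (90° clockwise)) -> East
  R (right (90° clockwise)) -> South
  U (U-turn (180°)) -> North
  U (U-turn (180°)) -> South
  L (left (90° counter-clockwise)) -> East
  U (U-turn (180°)) -> West
Final: West

Answer: Final heading: West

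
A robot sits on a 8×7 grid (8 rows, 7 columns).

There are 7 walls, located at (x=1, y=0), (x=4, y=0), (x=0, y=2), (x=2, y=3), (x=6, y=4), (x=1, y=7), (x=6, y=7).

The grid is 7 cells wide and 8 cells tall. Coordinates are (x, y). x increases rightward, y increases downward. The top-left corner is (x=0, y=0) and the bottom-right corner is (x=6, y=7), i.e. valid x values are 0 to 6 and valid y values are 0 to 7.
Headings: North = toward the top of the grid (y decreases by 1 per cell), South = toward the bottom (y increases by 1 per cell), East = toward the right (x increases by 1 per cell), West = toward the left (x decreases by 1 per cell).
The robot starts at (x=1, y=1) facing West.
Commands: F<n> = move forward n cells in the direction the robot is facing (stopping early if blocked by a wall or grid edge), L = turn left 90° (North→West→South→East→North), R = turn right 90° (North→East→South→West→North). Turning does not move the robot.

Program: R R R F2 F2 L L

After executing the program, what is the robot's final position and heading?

Answer: Final position: (x=1, y=5), facing North

Derivation:
Start: (x=1, y=1), facing West
  R: turn right, now facing North
  R: turn right, now facing East
  R: turn right, now facing South
  F2: move forward 2, now at (x=1, y=3)
  F2: move forward 2, now at (x=1, y=5)
  L: turn left, now facing East
  L: turn left, now facing North
Final: (x=1, y=5), facing North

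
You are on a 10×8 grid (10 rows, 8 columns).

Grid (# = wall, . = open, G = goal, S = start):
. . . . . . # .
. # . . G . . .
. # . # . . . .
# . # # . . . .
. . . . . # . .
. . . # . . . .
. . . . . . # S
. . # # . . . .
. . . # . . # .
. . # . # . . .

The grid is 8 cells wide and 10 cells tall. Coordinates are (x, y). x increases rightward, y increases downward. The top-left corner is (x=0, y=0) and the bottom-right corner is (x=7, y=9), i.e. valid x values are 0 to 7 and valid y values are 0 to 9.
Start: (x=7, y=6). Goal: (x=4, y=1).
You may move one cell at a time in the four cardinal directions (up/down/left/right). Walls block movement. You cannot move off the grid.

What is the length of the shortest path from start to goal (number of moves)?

Answer: Shortest path length: 8

Derivation:
BFS from (x=7, y=6) until reaching (x=4, y=1):
  Distance 0: (x=7, y=6)
  Distance 1: (x=7, y=5), (x=7, y=7)
  Distance 2: (x=7, y=4), (x=6, y=5), (x=6, y=7), (x=7, y=8)
  Distance 3: (x=7, y=3), (x=6, y=4), (x=5, y=5), (x=5, y=7), (x=7, y=9)
  Distance 4: (x=7, y=2), (x=6, y=3), (x=4, y=5), (x=5, y=6), (x=4, y=7), (x=5, y=8), (x=6, y=9)
  Distance 5: (x=7, y=1), (x=6, y=2), (x=5, y=3), (x=4, y=4), (x=4, y=6), (x=4, y=8), (x=5, y=9)
  Distance 6: (x=7, y=0), (x=6, y=1), (x=5, y=2), (x=4, y=3), (x=3, y=4), (x=3, y=6)
  Distance 7: (x=5, y=1), (x=4, y=2), (x=2, y=4), (x=2, y=6)
  Distance 8: (x=5, y=0), (x=4, y=1), (x=1, y=4), (x=2, y=5), (x=1, y=6)  <- goal reached here
One shortest path (8 moves): (x=7, y=6) -> (x=7, y=5) -> (x=6, y=5) -> (x=5, y=5) -> (x=4, y=5) -> (x=4, y=4) -> (x=4, y=3) -> (x=4, y=2) -> (x=4, y=1)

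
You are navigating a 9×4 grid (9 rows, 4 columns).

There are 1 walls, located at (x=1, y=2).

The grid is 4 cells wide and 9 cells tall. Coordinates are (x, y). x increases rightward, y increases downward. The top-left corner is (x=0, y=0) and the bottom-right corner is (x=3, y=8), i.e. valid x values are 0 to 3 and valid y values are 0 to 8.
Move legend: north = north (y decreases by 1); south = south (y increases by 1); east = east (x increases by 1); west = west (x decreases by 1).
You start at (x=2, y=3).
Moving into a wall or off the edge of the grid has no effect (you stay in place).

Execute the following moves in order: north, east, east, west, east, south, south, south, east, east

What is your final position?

Answer: Final position: (x=3, y=5)

Derivation:
Start: (x=2, y=3)
  north (north): (x=2, y=3) -> (x=2, y=2)
  east (east): (x=2, y=2) -> (x=3, y=2)
  east (east): blocked, stay at (x=3, y=2)
  west (west): (x=3, y=2) -> (x=2, y=2)
  east (east): (x=2, y=2) -> (x=3, y=2)
  south (south): (x=3, y=2) -> (x=3, y=3)
  south (south): (x=3, y=3) -> (x=3, y=4)
  south (south): (x=3, y=4) -> (x=3, y=5)
  east (east): blocked, stay at (x=3, y=5)
  east (east): blocked, stay at (x=3, y=5)
Final: (x=3, y=5)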